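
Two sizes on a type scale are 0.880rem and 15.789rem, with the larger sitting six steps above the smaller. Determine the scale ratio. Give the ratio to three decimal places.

1.618

The ratio satisfies 0.880 × r⁶ = 15.789, so r = (15.789 / 0.880)^(1/6).
r = 17.9420^(1/6) ≈ 1.6180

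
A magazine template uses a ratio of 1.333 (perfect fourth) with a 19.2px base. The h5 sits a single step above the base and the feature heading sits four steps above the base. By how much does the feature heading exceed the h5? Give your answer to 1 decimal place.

35.0px

Step 1: 19.2 × 1.333 = 25.594px
Step 4: 19.2 × 1.333⁴ = 60.621px
Difference: 60.621 − 25.594 = 35.027px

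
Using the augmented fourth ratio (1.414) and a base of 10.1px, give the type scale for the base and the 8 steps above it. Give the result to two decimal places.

Step 0: 10.1px
Step 1: 10.1 × 1.414 = 14.28
Step 2: 10.1 × 1.414² = 20.19
Step 3: 10.1 × 1.414³ = 28.55
Step 4: 10.1 × 1.414⁴ = 40.38
Step 5: 10.1 × 1.414⁵ = 57.09
Step 6: 10.1 × 1.414⁶ = 80.73
Step 7: 10.1 × 1.414⁷ = 114.15
Step 8: 10.1 × 1.414⁸ = 161.40

10.10px, 14.28px, 20.19px, 28.55px, 40.38px, 57.09px, 80.73px, 114.15px, 161.40px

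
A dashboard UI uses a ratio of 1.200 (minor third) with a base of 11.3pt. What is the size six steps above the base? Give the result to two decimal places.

A modular type scale is a geometric sequence: sizeₙ = base × rⁿ.
11.3 × 1.200⁶ = 11.3 × 2.98598 ≈ 33.74

33.74pt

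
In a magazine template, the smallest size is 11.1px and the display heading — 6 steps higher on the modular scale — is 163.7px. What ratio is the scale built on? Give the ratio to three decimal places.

r⁶ = 163.7 / 11.1, so r = (163.7/11.1)^(1/6).
r = 14.7477^(1/6) ≈ 1.5660

1.566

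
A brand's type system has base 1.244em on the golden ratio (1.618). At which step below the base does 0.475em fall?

2

1.618ⁿ = 1.244 / 0.475 = 2.6189
n = ln(2.6189) / ln(1.618) = 0.9628 / 0.4812 ≈ 2.00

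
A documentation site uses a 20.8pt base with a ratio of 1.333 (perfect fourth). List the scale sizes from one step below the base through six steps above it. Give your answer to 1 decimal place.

Step -1: 20.8 ÷ 1.333 = 15.6
Step 0: 20.8pt
Step 1: 20.8 × 1.333 = 27.7
Step 2: 20.8 × 1.333² = 37.0
Step 3: 20.8 × 1.333³ = 49.3
Step 4: 20.8 × 1.333⁴ = 65.7
Step 5: 20.8 × 1.333⁵ = 87.5
Step 6: 20.8 × 1.333⁶ = 116.7

15.6pt, 20.8pt, 27.7pt, 37.0pt, 49.3pt, 65.7pt, 87.5pt, 116.7pt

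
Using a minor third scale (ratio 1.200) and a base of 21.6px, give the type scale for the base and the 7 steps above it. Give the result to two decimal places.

21.60px, 25.92px, 31.10px, 37.32px, 44.79px, 53.75px, 64.50px, 77.40px

Step 0: 21.6px
Step 1: 21.6 × 1.200 = 25.92
Step 2: 21.6 × 1.200² = 31.10
Step 3: 21.6 × 1.200³ = 37.32
Step 4: 21.6 × 1.200⁴ = 44.79
Step 5: 21.6 × 1.200⁵ = 53.75
Step 6: 21.6 × 1.200⁶ = 64.50
Step 7: 21.6 × 1.200⁷ = 77.40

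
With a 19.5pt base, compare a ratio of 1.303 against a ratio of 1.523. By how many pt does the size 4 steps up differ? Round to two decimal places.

At 1.303: 19.5 × 1.303⁴ = 56.2098pt
At 1.523: 19.5 × 1.523⁴ = 104.9142pt
Difference: 104.9142 − 56.2098 = 48.7044pt

48.70pt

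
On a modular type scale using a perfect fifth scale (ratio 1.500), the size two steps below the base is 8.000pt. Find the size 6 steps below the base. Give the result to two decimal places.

8.000 ÷ 1.500⁴ = 8.000 ÷ 5.06250 ≈ 1.580

1.58pt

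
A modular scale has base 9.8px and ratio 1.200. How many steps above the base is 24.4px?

5

1.200ⁿ = 24.4 / 9.8 = 2.4898
n = ln(2.4898) / ln(1.200) = 0.9122 / 0.1823 ≈ 5.00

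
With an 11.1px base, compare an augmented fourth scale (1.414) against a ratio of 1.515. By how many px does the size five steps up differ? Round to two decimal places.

Augmented fourth: 11.1 × 1.414⁵ = 62.7437px
At 1.515: 11.1 × 1.515⁵ = 88.5903px
Difference: 88.5903 − 62.7437 = 25.8466px

25.85px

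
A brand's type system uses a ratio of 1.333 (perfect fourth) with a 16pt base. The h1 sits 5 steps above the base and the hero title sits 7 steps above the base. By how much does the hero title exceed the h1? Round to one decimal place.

Step 5: 16.0 × 1.333⁵ = 67.340pt
Step 7: 16.0 × 1.333⁷ = 119.655pt
Difference: 119.655 − 67.340 = 52.315pt

52.3pt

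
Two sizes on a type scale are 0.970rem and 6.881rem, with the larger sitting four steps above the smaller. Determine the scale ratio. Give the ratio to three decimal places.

r⁴ = 6.881 / 0.970, so r = (6.881/0.970)^(1/4).
r = 7.0938^(1/4) ≈ 1.6320

1.632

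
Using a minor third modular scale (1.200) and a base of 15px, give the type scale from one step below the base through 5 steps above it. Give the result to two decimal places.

12.50px, 15.00px, 18.00px, 21.60px, 25.92px, 31.10px, 37.32px

Step -1: 15.0 ÷ 1.200 = 12.50
Step 0: 15px
Step 1: 15.0 × 1.200 = 18.00
Step 2: 15.0 × 1.200² = 21.60
Step 3: 15.0 × 1.200³ = 25.92
Step 4: 15.0 × 1.200⁴ = 31.10
Step 5: 15.0 × 1.200⁵ = 37.32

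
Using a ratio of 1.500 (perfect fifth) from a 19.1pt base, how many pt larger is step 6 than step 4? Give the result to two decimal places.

120.87pt

Step 4: 19.1 × 1.500⁴ = 96.6938pt
Step 6: 19.1 × 1.500⁶ = 217.5609pt
Difference: 217.5609 − 96.6938 = 120.8671pt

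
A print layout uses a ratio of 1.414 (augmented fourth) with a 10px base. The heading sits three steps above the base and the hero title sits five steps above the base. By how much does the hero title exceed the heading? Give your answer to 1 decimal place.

Step 3: 10.0 × 1.414³ = 28.271px
Step 5: 10.0 × 1.414⁵ = 56.526px
Difference: 56.526 − 28.271 = 28.255px

28.3px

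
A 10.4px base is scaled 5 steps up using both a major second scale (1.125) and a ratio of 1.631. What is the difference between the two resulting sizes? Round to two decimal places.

101.29px

Major second: 10.4 × 1.125⁵ = 18.7411px
At 1.631: 10.4 × 1.631⁵ = 120.0337px
Difference: 120.0337 − 18.7411 = 101.2926px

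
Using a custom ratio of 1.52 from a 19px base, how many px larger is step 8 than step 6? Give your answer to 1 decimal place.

307.1px

Step 6: 19.0 × 1.52⁶ = 234.323px
Step 8: 19.0 × 1.52⁸ = 541.380px
Difference: 541.380 − 234.323 = 307.057px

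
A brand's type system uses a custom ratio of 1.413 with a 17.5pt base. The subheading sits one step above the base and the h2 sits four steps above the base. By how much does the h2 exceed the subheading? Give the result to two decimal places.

Step 1: 17.5 × 1.413 = 24.7275pt
Step 4: 17.5 × 1.413⁴ = 69.7600pt
Difference: 69.7600 − 24.7275 = 45.0325pt

45.03pt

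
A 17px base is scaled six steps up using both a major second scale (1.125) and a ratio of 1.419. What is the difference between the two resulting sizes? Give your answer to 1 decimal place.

104.3px

Major second: 17.0 × 1.125⁶ = 34.464px
At 1.419: 17.0 × 1.419⁶ = 138.785px
Difference: 138.785 − 34.464 = 104.321px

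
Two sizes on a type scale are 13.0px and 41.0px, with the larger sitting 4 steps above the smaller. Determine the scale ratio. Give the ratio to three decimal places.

1.333

r⁴ = 41.0 / 13.0, so r = (41.0/13.0)^(1/4).
r = 3.1538^(1/4) ≈ 1.3326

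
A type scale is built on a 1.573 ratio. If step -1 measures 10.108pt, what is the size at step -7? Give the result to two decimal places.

0.67pt

10.108 ÷ 1.573⁶ = 10.108 ÷ 15.14859 ≈ 0.667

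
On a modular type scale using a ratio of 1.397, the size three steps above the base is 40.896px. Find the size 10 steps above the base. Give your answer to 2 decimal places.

424.67px

40.896 × 1.397⁷ = 40.896 × 10.38424 ≈ 424.674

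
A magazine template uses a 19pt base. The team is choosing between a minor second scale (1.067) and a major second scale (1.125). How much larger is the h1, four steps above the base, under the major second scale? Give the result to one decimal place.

Minor second: 19.0 × 1.067⁴ = 24.627pt
Major second: 19.0 × 1.125⁴ = 30.434pt
Difference: 30.434 − 24.627 = 5.807pt

5.8pt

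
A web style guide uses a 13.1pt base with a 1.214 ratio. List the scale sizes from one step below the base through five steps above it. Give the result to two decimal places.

Step -1: 13.1 ÷ 1.214 = 10.79
Step 0: 13.1pt
Step 1: 13.1 × 1.214 = 15.90
Step 2: 13.1 × 1.214² = 19.31
Step 3: 13.1 × 1.214³ = 23.44
Step 4: 13.1 × 1.214⁴ = 28.45
Step 5: 13.1 × 1.214⁵ = 34.54

10.79pt, 13.10pt, 15.90pt, 19.31pt, 23.44pt, 28.45pt, 34.54pt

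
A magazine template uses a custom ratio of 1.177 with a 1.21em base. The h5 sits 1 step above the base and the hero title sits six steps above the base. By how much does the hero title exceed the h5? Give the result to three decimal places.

Step 1: 1.21 × 1.177 = 1.42417em
Step 6: 1.21 × 1.177⁶ = 3.21695em
Difference: 3.21695 − 1.42417 = 1.79278em

1.793em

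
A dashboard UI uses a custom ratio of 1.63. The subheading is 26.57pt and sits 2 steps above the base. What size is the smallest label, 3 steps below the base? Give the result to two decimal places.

Moving from step +2 to step -3 is 5 steps down, so divide by r⁵.
26.57 ÷ 1.63⁵ = 26.57 ÷ 11.50636 ≈ 2.309

2.31pt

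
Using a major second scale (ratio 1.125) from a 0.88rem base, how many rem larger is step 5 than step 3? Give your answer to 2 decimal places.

Step 3: 0.88 × 1.125³ = 1.2530rem
Step 5: 0.88 × 1.125⁵ = 1.5858rem
Difference: 1.5858 − 1.2530 = 0.3328rem

0.33rem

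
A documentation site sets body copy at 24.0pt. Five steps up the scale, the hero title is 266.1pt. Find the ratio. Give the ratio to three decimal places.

1.618

The ratio satisfies 24.0 × r⁵ = 266.1, so r = (266.1 / 24.0)^(1/5).
r = 11.0875^(1/5) ≈ 1.6180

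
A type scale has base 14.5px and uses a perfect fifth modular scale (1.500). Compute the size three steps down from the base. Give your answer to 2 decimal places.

4.30px

14.5 ÷ 1.500³ = 14.5 ÷ 3.37500 ≈ 4.30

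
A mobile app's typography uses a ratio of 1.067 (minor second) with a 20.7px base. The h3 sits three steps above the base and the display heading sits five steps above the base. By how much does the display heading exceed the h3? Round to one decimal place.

3.5px

Step 3: 20.7 × 1.067³ = 25.146px
Step 5: 20.7 × 1.067⁵ = 28.628px
Difference: 28.628 − 25.146 = 3.482px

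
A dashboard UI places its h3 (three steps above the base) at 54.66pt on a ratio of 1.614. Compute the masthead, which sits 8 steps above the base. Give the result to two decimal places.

Moving from step +3 to step +8 is 5 steps up, so multiply by r⁵.
54.66 × 1.614⁵ = 54.66 × 10.95261 ≈ 598.670

598.67pt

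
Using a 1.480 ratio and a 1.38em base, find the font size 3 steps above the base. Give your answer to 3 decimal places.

4.474em

1.38 × 1.480³ = 1.38 × 3.24179 ≈ 4.474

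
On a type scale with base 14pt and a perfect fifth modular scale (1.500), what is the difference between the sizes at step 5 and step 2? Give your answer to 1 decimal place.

74.8pt

Step 2: 14.0 × 1.500² = 31.500pt
Step 5: 14.0 × 1.500⁵ = 106.312pt
Difference: 106.312 − 31.500 = 74.812pt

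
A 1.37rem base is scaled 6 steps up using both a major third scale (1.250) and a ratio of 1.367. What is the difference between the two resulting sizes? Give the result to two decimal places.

Major third: 1.37 × 1.250⁶ = 5.2261rem
At 1.367: 1.37 × 1.367⁶ = 8.9399rem
Difference: 8.9399 − 5.2261 = 3.7138rem

3.71rem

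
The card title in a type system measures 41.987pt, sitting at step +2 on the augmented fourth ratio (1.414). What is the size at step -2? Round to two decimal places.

10.50pt

41.987 ÷ 1.414⁴ = 41.987 ÷ 3.99758 ≈ 10.503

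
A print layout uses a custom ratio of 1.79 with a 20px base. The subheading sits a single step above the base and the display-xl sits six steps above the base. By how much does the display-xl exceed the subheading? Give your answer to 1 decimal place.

622.1px

Step 1: 20.0 × 1.79 = 35.800px
Step 6: 20.0 × 1.79⁶ = 657.882px
Difference: 657.882 − 35.800 = 622.082px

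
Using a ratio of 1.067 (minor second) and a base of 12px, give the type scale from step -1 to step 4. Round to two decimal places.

11.25px, 12.00px, 12.80px, 13.66px, 14.58px, 15.55px

Step -1: 12.0 ÷ 1.067 = 11.25
Step 0: 12px
Step 1: 12.0 × 1.067 = 12.80
Step 2: 12.0 × 1.067² = 13.66
Step 3: 12.0 × 1.067³ = 14.58
Step 4: 12.0 × 1.067⁴ = 15.55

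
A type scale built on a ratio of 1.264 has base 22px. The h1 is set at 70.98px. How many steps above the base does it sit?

5

1.264ⁿ = 70.98 / 22 = 3.2264
n = ln(3.2264) / ln(1.264) = 1.1714 / 0.2343 ≈ 5.00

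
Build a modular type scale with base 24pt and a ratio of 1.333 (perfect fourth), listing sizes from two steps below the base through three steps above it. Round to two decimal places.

Step -2: 24.0 ÷ 1.333² = 13.51
Step -1: 24.0 ÷ 1.333 = 18.00
Step 0: 24pt
Step 1: 24.0 × 1.333 = 31.99
Step 2: 24.0 × 1.333² = 42.65
Step 3: 24.0 × 1.333³ = 56.85

13.51pt, 18.00pt, 24.00pt, 31.99pt, 42.65pt, 56.85pt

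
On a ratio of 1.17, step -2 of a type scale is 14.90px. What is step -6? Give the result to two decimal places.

7.95px

14.90 ÷ 1.17⁴ = 14.90 ÷ 1.87389 ≈ 7.951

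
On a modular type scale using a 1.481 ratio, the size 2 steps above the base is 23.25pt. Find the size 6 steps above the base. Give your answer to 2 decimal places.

111.85pt

The gap is 6 − (2) = 4 steps, so the factor is 1.481^4.
23.25 × 1.481⁴ = 23.25 × 4.81083 ≈ 111.852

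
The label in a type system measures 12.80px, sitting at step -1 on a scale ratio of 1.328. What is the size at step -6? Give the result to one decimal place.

12.80 ÷ 1.328⁵ = 12.80 ÷ 4.13038 ≈ 3.099

3.1px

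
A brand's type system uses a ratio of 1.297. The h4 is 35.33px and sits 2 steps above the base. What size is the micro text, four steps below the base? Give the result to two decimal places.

35.33 ÷ 1.297⁶ = 35.33 ÷ 4.76036 ≈ 7.422

7.42px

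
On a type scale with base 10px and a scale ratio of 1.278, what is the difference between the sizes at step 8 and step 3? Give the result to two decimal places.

50.29px

Step 3: 10.0 × 1.278³ = 20.8734px
Step 8: 10.0 × 1.278⁸ = 71.1618px
Difference: 71.1618 − 20.8734 = 50.2884px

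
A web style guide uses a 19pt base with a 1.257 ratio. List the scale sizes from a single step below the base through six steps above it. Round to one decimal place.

Step -1: 19.0 ÷ 1.257 = 15.1
Step 0: 19pt
Step 1: 19.0 × 1.257 = 23.9
Step 2: 19.0 × 1.257² = 30.0
Step 3: 19.0 × 1.257³ = 37.7
Step 4: 19.0 × 1.257⁴ = 47.4
Step 5: 19.0 × 1.257⁵ = 59.6
Step 6: 19.0 × 1.257⁶ = 74.9

15.1pt, 19.0pt, 23.9pt, 30.0pt, 37.7pt, 47.4pt, 59.6pt, 74.9pt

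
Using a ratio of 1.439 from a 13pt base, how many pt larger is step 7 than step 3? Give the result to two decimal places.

Step 3: 13.0 × 1.439³ = 38.7370pt
Step 7: 13.0 × 1.439⁷ = 166.0997pt
Difference: 166.0997 − 38.7370 = 127.3627pt

127.36pt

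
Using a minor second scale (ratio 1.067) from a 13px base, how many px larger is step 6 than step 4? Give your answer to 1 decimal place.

Step 4: 13.0 × 1.067⁴ = 16.850px
Step 6: 13.0 × 1.067⁶ = 19.184px
Difference: 19.184 − 16.850 = 2.334px

2.3px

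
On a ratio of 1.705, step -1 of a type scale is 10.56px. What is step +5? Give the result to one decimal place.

259.4px

Moving from step -1 to step +5 is 6 steps up, so multiply by r⁶.
10.56 × 1.705⁶ = 10.56 × 24.56667 ≈ 259.424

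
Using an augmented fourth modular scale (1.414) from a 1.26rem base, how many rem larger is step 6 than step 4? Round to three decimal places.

5.034rem

Step 4: 1.26 × 1.414⁴ = 5.03696rem
Step 6: 1.26 × 1.414⁶ = 10.07087rem
Difference: 10.07087 − 5.03696 = 5.03391rem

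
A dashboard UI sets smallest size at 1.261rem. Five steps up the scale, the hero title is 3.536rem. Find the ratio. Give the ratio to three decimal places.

1.229

r⁵ = 3.536 / 1.261, so r = (3.536/1.261)^(1/5).
r = 2.8041^(1/5) ≈ 1.2290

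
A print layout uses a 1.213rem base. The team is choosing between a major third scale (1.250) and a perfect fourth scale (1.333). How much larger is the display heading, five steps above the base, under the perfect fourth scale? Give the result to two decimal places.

1.40rem

Major third: 1.213 × 1.250⁵ = 3.7018rem
Perfect fourth: 1.213 × 1.333⁵ = 5.1052rem
Difference: 5.1052 − 3.7018 = 1.4034rem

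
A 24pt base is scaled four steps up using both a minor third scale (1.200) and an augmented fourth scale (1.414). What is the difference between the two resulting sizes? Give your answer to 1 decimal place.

46.2pt

Minor third: 24.0 × 1.200⁴ = 49.766pt
Augmented fourth: 24.0 × 1.414⁴ = 95.942pt
Difference: 95.942 − 49.766 = 46.176pt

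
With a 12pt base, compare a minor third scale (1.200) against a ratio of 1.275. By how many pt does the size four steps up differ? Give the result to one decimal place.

Minor third: 12.0 × 1.200⁴ = 24.883pt
At 1.275: 12.0 × 1.275⁴ = 31.712pt
Difference: 31.712 − 24.883 = 6.829pt

6.8pt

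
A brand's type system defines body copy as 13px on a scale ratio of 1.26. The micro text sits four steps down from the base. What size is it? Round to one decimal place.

5.2px

13.0 ÷ 1.26⁴ = 13.0 ÷ 2.52047 ≈ 5.16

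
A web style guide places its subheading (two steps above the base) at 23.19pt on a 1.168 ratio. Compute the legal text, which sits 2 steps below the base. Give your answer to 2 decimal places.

12.46pt

23.19 ÷ 1.168⁴ = 23.19 ÷ 1.86111 ≈ 12.460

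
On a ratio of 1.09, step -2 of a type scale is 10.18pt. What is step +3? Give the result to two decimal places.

10.18 × 1.09⁵ = 10.18 × 1.53862 ≈ 15.663

15.66pt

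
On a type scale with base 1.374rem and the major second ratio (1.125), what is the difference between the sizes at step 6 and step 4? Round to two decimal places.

Step 4: 1.374 × 1.125⁴ = 2.2009rem
Step 6: 1.374 × 1.125⁶ = 2.7855rem
Difference: 2.7855 − 2.2009 = 0.5846rem

0.58rem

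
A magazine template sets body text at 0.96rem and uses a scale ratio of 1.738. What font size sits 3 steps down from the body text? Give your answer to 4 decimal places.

0.96 ÷ 1.738³ = 0.96 ÷ 5.24988 ≈ 0.1829

0.1829rem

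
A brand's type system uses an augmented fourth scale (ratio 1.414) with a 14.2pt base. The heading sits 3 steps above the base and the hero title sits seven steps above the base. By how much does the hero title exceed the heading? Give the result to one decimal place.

120.3pt

Step 3: 14.2 × 1.414³ = 40.145pt
Step 7: 14.2 × 1.414⁷ = 160.485pt
Difference: 160.485 − 40.145 = 120.340pt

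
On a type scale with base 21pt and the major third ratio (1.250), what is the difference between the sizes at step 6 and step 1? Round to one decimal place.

53.9pt

Step 1: 21.0 × 1.250 = 26.250pt
Step 6: 21.0 × 1.250⁶ = 80.109pt
Difference: 80.109 − 26.250 = 53.859pt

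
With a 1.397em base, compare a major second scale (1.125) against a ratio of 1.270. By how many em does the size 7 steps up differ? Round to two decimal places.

4.26em

Major second: 1.397 × 1.125⁷ = 3.1861em
At 1.270: 1.397 × 1.270⁷ = 7.4443em
Difference: 7.4443 − 3.1861 = 4.2582em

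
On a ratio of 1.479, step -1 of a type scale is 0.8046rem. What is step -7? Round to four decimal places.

The gap is -7 − (-1) = -6 steps, so the factor is 1.479^-6.
0.8046 ÷ 1.479⁶ = 0.8046 ÷ 10.46668 ≈ 0.0769

0.0769rem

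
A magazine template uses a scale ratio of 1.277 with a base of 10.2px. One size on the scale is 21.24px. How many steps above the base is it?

3

1.277ⁿ = 21.24 / 10.2 = 2.0824
n = ln(2.0824) / ln(1.277) = 0.7335 / 0.2445 ≈ 3.00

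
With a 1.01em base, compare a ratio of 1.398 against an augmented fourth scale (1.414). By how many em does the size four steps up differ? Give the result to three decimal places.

At 1.398: 1.01 × 1.398⁴ = 3.85789em
Augmented fourth: 1.01 × 1.414⁴ = 4.03756em
Difference: 4.03756 − 3.85789 = 0.17967em

0.180em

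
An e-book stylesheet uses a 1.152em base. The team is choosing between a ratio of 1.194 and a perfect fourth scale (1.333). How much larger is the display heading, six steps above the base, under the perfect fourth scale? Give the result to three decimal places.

3.125em

At 1.194: 1.152 × 1.194⁶ = 3.33794em
Perfect fourth: 1.152 × 1.333⁶ = 6.46299em
Difference: 6.46299 − 3.33794 = 3.12505em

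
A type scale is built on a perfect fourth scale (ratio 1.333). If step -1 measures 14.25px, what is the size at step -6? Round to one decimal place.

Moving from step -1 to step -6 is 5 steps down, so divide by r⁵.
14.25 ÷ 1.333⁵ = 14.25 ÷ 4.20873 ≈ 3.386

3.4px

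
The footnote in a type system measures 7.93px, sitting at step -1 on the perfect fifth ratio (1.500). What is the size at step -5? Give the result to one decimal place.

1.6px

7.93 ÷ 1.500⁴ = 7.93 ÷ 5.06250 ≈ 1.566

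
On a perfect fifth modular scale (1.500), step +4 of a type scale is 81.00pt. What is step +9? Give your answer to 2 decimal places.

615.09pt

Moving from step +4 to step +9 is 5 steps up, so multiply by r⁵.
81.00 × 1.500⁵ = 81.00 × 7.59375 ≈ 615.094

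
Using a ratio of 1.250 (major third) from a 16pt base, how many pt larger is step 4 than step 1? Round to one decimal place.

Step 1: 16.0 × 1.250 = 20.000pt
Step 4: 16.0 × 1.250⁴ = 39.062pt
Difference: 39.062 − 20.000 = 19.062pt

19.1pt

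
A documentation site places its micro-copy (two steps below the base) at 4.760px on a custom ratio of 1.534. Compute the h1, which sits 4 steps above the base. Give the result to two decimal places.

62.02px

4.760 × 1.534⁶ = 4.760 × 13.03023 ≈ 62.024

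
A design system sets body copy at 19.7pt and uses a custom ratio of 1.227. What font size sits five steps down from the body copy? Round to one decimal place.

Each step on a modular scale multiplies by the ratio, so the size n steps from the base is base × ratioⁿ.
19.7 ÷ 1.227⁵ = 19.7 ÷ 2.78114 ≈ 7.08

7.1pt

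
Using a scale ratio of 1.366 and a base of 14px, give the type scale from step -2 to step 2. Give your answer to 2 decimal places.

Step -2: 14.0 ÷ 1.366² = 7.50
Step -1: 14.0 ÷ 1.366 = 10.25
Step 0: 14px
Step 1: 14.0 × 1.366 = 19.12
Step 2: 14.0 × 1.366² = 26.12

7.50px, 10.25px, 14.00px, 19.12px, 26.12px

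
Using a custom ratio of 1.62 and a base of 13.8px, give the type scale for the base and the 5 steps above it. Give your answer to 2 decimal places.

13.80px, 22.36px, 36.22px, 58.67px, 95.05px, 153.98px

Step 0: 13.8px
Step 1: 13.8 × 1.62 = 22.36
Step 2: 13.8 × 1.62² = 36.22
Step 3: 13.8 × 1.62³ = 58.67
Step 4: 13.8 × 1.62⁴ = 95.05
Step 5: 13.8 × 1.62⁵ = 153.98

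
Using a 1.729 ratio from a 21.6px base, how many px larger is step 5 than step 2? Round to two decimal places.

Step 2: 21.6 × 1.729² = 64.5719px
Step 5: 21.6 × 1.729⁵ = 333.7557px
Difference: 333.7557 − 64.5719 = 269.1838px

269.18px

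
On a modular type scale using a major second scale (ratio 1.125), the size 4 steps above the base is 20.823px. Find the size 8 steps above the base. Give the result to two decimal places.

20.823 × 1.125⁴ = 20.823 × 1.60181 ≈ 33.354

33.35px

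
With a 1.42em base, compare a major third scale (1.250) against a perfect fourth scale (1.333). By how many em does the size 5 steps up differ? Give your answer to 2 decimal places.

1.64em

Major third: 1.42 × 1.250⁵ = 4.3335em
Perfect fourth: 1.42 × 1.333⁵ = 5.9764em
Difference: 5.9764 − 4.3335 = 1.6429em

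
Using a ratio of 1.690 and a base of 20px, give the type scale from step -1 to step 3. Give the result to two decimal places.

Step -1: 20.0 ÷ 1.690 = 11.83
Step 0: 20px
Step 1: 20.0 × 1.690 = 33.80
Step 2: 20.0 × 1.690² = 57.12
Step 3: 20.0 × 1.690³ = 96.54

11.83px, 20.00px, 33.80px, 57.12px, 96.54px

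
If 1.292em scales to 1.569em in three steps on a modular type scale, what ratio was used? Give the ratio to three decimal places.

1.067

r³ = 1.569 / 1.292, so r = (1.569/1.292)^(1/3).
r = 1.2144^(1/3) ≈ 1.0669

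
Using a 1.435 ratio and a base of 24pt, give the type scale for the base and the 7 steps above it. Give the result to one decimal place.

24.0pt, 34.4pt, 49.4pt, 70.9pt, 101.8pt, 146.0pt, 209.6pt, 300.7pt

Step 0: 24pt
Step 1: 24.0 × 1.435 = 34.4
Step 2: 24.0 × 1.435² = 49.4
Step 3: 24.0 × 1.435³ = 70.9
Step 4: 24.0 × 1.435⁴ = 101.8
Step 5: 24.0 × 1.435⁵ = 146.0
Step 6: 24.0 × 1.435⁶ = 209.6
Step 7: 24.0 × 1.435⁷ = 300.7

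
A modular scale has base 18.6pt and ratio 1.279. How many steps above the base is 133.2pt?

8

1.279ⁿ = 133.2 / 18.6 = 7.1613
n = ln(7.1613) / ln(1.279) = 1.9687 / 0.2461 ≈ 8.00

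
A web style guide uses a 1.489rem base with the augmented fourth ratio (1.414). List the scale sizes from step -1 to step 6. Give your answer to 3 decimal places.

Step -1: 1.489 ÷ 1.414 = 1.053
Step 0: 1.489rem
Step 1: 1.489 × 1.414 = 2.105
Step 2: 1.489 × 1.414² = 2.977
Step 3: 1.489 × 1.414³ = 4.210
Step 4: 1.489 × 1.414⁴ = 5.952
Step 5: 1.489 × 1.414⁵ = 8.417
Step 6: 1.489 × 1.414⁶ = 11.901

1.053rem, 1.489rem, 2.105rem, 2.977rem, 4.210rem, 5.952rem, 8.417rem, 11.901rem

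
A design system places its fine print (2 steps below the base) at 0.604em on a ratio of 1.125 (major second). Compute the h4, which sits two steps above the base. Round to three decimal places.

0.604 × 1.125⁴ = 0.604 × 1.60181 ≈ 0.967

0.967em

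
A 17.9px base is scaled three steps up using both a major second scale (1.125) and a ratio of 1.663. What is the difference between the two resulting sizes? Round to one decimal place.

56.8px

Major second: 17.9 × 1.125³ = 25.487px
At 1.663: 17.9 × 1.663³ = 82.325px
Difference: 82.325 − 25.487 = 56.838px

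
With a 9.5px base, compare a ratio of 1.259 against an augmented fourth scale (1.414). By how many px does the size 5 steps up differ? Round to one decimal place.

At 1.259: 9.5 × 1.259⁵ = 30.051px
Augmented fourth: 9.5 × 1.414⁵ = 53.700px
Difference: 53.700 − 30.051 = 23.649px

23.6px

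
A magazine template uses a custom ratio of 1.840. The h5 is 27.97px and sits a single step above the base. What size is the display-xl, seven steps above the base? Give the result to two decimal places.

1085.42px

The gap is 7 − (1) = 6 steps, so the factor is 1.840^6.
27.97 × 1.840⁶ = 27.97 × 38.80672 ≈ 1085.424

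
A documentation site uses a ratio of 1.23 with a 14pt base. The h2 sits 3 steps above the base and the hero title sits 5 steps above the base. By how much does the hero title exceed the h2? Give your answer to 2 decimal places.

Step 3: 14.0 × 1.23³ = 26.0521pt
Step 5: 14.0 × 1.23⁵ = 39.4143pt
Difference: 39.4143 − 26.0521 = 13.3622pt

13.36pt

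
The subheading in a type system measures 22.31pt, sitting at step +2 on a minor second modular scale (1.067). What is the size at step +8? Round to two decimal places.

32.92pt

22.31 × 1.067⁶ = 22.31 × 1.47566 ≈ 32.922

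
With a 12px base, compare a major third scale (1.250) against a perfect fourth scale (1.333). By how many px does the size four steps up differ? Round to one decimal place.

Major third: 12.0 × 1.250⁴ = 29.297px
Perfect fourth: 12.0 × 1.333⁴ = 37.888px
Difference: 37.888 − 29.297 = 8.591px

8.6px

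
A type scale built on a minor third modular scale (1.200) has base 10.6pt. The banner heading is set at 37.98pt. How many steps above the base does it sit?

1.200ⁿ = 37.98 / 10.6 = 3.5830
n = ln(3.5830) / ln(1.200) = 1.2762 / 0.1823 ≈ 7.00

7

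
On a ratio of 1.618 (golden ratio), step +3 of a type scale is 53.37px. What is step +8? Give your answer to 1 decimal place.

The gap is 8 − (3) = 5 steps, so the factor is 1.618^5.
53.37 × 1.618⁵ = 53.37 × 11.08901 ≈ 591.820

591.8px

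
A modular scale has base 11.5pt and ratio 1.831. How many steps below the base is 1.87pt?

3

1.831ⁿ = 11.5 / 1.87 = 6.1497
n = ln(6.1497) / ln(1.831) = 1.8164 / 0.6049 ≈ 3.00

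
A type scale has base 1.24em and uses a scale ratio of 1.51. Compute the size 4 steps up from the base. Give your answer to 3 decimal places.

6.447em

Each step on a modular scale multiplies by the ratio, so the size n steps from the base is base × ratioⁿ.
1.24 × 1.51⁴ = 1.24 × 5.19886 ≈ 6.447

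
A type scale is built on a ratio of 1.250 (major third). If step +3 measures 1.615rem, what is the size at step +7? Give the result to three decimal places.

3.943rem

1.615 × 1.250⁴ = 1.615 × 2.44141 ≈ 3.943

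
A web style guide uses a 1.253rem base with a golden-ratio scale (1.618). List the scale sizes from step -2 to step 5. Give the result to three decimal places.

Step -2: 1.253 ÷ 1.618² = 0.479
Step -1: 1.253 ÷ 1.618 = 0.774
Step 0: 1.253rem
Step 1: 1.253 × 1.618 = 2.027
Step 2: 1.253 × 1.618² = 3.280
Step 3: 1.253 × 1.618³ = 5.307
Step 4: 1.253 × 1.618⁴ = 8.587
Step 5: 1.253 × 1.618⁵ = 13.895

0.479rem, 0.774rem, 1.253rem, 2.027rem, 3.280rem, 5.307rem, 8.587rem, 13.895rem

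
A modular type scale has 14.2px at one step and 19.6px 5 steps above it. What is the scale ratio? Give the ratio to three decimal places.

The ratio satisfies 14.2 × r⁵ = 19.6, so r = (19.6 / 14.2)^(1/5).
r = 1.3803^(1/5) ≈ 1.0666

1.067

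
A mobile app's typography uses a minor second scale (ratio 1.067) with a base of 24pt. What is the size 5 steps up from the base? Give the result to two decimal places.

33.19pt

24.0 × 1.067⁵ = 24.0 × 1.38300 ≈ 33.19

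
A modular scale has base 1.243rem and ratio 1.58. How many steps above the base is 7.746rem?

1.58ⁿ = 7.746 / 1.243 = 6.2317
n = ln(6.2317) / ln(1.58) = 1.8296 / 0.4574 ≈ 4.00

4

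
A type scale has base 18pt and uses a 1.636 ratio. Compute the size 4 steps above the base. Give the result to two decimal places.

128.95pt

A modular type scale is a geometric sequence: sizeₙ = base × rⁿ.
18.0 × 1.636⁴ = 18.0 × 7.16363 ≈ 128.95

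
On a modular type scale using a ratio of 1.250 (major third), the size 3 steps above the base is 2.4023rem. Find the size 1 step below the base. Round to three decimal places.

0.984rem

Moving from step +3 to step -1 is 4 steps down, so divide by r⁴.
2.4023 ÷ 1.250⁴ = 2.4023 ÷ 2.44141 ≈ 0.984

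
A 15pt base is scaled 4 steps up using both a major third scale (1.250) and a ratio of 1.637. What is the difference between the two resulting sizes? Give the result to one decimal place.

Major third: 15.0 × 1.250⁴ = 36.621pt
At 1.637: 15.0 × 1.637⁴ = 107.717pt
Difference: 107.717 − 36.621 = 71.096pt

71.1pt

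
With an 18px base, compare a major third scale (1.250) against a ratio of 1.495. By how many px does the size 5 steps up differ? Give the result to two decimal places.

Major third: 18.0 × 1.250⁵ = 54.9316px
At 1.495: 18.0 × 1.495⁵ = 134.4245px
Difference: 134.4245 − 54.9316 = 79.4929px

79.49px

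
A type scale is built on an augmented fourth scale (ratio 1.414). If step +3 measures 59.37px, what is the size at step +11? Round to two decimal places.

Moving from step +3 to step +11 is 8 steps up, so multiply by r⁸.
59.37 × 1.414⁸ = 59.37 × 15.98068 ≈ 948.773

948.77px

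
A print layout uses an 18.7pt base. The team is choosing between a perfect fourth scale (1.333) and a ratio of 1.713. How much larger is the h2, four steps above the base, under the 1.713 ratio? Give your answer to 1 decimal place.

102.0pt

Perfect fourth: 18.7 × 1.333⁴ = 59.042pt
At 1.713: 18.7 × 1.713⁴ = 161.017pt
Difference: 161.017 − 59.042 = 101.975pt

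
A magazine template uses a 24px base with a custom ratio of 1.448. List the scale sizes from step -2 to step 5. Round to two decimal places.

Step -2: 24.0 ÷ 1.448² = 11.45
Step -1: 24.0 ÷ 1.448 = 16.57
Step 0: 24px
Step 1: 24.0 × 1.448 = 34.75
Step 2: 24.0 × 1.448² = 50.32
Step 3: 24.0 × 1.448³ = 72.86
Step 4: 24.0 × 1.448⁴ = 105.51
Step 5: 24.0 × 1.448⁵ = 152.78

11.45px, 16.57px, 24.00px, 34.75px, 50.32px, 72.86px, 105.51px, 152.78px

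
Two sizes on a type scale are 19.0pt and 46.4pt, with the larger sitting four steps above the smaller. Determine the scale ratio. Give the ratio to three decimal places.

1.250

The ratio satisfies 19.0 × r⁴ = 46.4, so r = (46.4 / 19.0)^(1/4).
r = 2.4421^(1/4) ≈ 1.2501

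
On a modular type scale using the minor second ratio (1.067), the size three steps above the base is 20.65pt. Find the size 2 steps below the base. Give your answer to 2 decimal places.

14.93pt

20.65 ÷ 1.067⁵ = 20.65 ÷ 1.38300 ≈ 14.931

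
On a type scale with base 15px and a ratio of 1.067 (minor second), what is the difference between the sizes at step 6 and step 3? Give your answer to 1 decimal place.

3.9px

Step 3: 15.0 × 1.067³ = 18.222px
Step 6: 15.0 × 1.067⁶ = 22.135px
Difference: 22.135 − 18.222 = 3.913px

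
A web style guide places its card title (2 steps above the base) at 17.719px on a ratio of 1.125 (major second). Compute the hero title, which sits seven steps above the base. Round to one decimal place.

The gap is 7 − (2) = 5 steps, so the factor is 1.125^5.
17.719 × 1.125⁵ = 17.719 × 1.80203 ≈ 31.930

31.9px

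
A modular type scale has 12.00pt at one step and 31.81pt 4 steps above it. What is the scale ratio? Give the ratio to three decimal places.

1.276

The ratio satisfies 12.00 × r⁴ = 31.81, so r = (31.81 / 12.00)^(1/4).
r = 2.6508^(1/4) ≈ 1.2760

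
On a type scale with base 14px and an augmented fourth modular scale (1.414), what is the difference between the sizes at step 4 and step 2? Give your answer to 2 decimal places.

Step 2: 14.0 × 1.414² = 27.9915px
Step 4: 14.0 × 1.414⁴ = 55.9662px
Difference: 55.9662 − 27.9915 = 27.9747px

27.97px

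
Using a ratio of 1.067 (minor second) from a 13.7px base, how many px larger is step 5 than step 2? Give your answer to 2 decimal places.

Step 2: 13.7 × 1.067² = 15.5973px
Step 5: 13.7 × 1.067⁵ = 18.9471px
Difference: 18.9471 − 15.5973 = 3.3498px

3.35px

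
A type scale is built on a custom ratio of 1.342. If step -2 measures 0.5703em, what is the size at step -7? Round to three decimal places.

0.131em

0.5703 ÷ 1.342⁵ = 0.5703 ÷ 4.35274 ≈ 0.131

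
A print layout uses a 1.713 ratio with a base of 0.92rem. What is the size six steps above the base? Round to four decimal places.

0.92 × 1.713⁶ = 0.92 × 25.26645 ≈ 23.2451

23.2451rem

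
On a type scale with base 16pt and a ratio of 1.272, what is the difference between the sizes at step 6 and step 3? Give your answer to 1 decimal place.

Step 3: 16.0 × 1.272³ = 32.929pt
Step 6: 16.0 × 1.272⁶ = 67.771pt
Difference: 67.771 − 32.929 = 34.842pt

34.8pt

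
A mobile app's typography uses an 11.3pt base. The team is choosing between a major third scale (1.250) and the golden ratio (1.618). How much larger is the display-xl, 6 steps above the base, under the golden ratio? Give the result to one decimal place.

Major third: 11.3 × 1.250⁶ = 43.106pt
Golden ratio: 11.3 × 1.618⁶ = 202.745pt
Difference: 202.745 − 43.106 = 159.639pt

159.6pt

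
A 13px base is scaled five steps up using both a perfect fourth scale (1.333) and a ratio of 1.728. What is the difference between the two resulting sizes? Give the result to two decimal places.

Perfect fourth: 13.0 × 1.333⁵ = 54.7134px
At 1.728: 13.0 × 1.728⁵ = 200.2913px
Difference: 200.2913 − 54.7134 = 145.5779px

145.58px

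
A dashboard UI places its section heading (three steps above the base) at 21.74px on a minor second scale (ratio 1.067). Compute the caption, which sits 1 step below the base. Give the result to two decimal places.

21.74 ÷ 1.067⁴ = 21.74 ÷ 1.29616 ≈ 16.773

16.77px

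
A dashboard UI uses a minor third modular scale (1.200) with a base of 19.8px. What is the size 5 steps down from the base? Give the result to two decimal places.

7.96px

Each step on a modular scale multiplies by the ratio, so the size n steps from the base is base × ratioⁿ.
19.8 ÷ 1.200⁵ = 19.8 ÷ 2.48832 ≈ 7.96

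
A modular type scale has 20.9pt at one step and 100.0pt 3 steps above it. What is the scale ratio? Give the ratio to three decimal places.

r³ = 100.0 / 20.9, so r = (100.0/20.9)^(1/3).
r = 4.7847^(1/3) ≈ 1.6851

1.685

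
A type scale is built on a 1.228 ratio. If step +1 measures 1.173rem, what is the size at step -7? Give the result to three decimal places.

The gap is -7 − (1) = -8 steps, so the factor is 1.228^-8.
1.173 ÷ 1.228⁸ = 1.173 ÷ 5.17115 ≈ 0.227

0.227rem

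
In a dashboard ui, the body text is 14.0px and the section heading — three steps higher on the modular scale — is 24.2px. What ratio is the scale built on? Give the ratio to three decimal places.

r³ = 24.2 / 14.0, so r = (24.2/14.0)^(1/3).
r = 1.7286^(1/3) ≈ 1.2001

1.200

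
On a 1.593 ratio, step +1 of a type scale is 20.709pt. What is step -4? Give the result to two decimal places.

The gap is -4 − (1) = -5 steps, so the factor is 1.593^-5.
20.709 ÷ 1.593⁵ = 20.709 ÷ 10.25838 ≈ 2.019

2.02pt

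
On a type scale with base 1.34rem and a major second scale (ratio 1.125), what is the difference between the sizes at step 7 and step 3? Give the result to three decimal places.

Step 3: 1.34 × 1.125³ = 1.90793rem
Step 7: 1.34 × 1.125⁷ = 3.05613rem
Difference: 3.05613 − 1.90793 = 1.14820rem

1.148rem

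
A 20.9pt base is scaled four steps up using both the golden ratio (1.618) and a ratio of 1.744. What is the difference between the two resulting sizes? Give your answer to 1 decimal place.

Golden ratio: 20.9 × 1.618⁴ = 143.239pt
At 1.744: 20.9 × 1.744⁴ = 193.345pt
Difference: 193.345 − 143.239 = 50.106pt

50.1pt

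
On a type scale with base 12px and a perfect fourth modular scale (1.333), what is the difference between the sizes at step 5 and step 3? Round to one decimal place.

Step 3: 12.0 × 1.333³ = 28.423px
Step 5: 12.0 × 1.333⁵ = 50.505px
Difference: 50.505 − 28.423 = 22.082px

22.1px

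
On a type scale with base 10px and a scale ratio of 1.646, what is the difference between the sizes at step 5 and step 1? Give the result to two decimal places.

104.36px

Step 1: 10.0 × 1.646 = 16.4600px
Step 5: 10.0 × 1.646⁵ = 120.8229px
Difference: 120.8229 − 16.4600 = 104.3629px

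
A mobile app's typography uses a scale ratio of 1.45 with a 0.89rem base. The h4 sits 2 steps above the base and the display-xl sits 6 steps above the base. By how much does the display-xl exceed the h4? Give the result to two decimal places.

Step 2: 0.89 × 1.45² = 1.8712rem
Step 6: 0.89 × 1.45⁶ = 8.2718rem
Difference: 8.2718 − 1.8712 = 6.4006rem

6.40rem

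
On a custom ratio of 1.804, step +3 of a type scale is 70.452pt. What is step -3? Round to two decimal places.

2.04pt

Moving from step +3 to step -3 is 6 steps down, so divide by r⁶.
70.452 ÷ 1.804⁶ = 70.452 ÷ 34.46825 ≈ 2.044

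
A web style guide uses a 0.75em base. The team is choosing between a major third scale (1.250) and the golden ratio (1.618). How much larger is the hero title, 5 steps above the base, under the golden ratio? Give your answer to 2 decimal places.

6.03em

Major third: 0.75 × 1.250⁵ = 2.2888em
Golden ratio: 0.75 × 1.618⁵ = 8.3168em
Difference: 8.3168 − 2.2888 = 6.0280em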